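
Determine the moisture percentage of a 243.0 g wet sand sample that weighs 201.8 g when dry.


Formula: MC = (W_wet - W_dry) / W_wet * 100
Water mass = 243.0 - 201.8 = 41.2 g
MC = 41.2 / 243.0 * 100 = 16.9547%


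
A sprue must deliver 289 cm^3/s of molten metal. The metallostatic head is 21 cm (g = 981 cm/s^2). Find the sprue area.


Formula: v = sqrt(2*g*h), A = Q/v
Velocity: v = sqrt(2 * 981 * 21) = sqrt(41202) = 202.9828 cm/s
Sprue area: A = Q / v = 289 / 202.9828 = 1.4238 cm^2

Answer: 1.4238 cm^2


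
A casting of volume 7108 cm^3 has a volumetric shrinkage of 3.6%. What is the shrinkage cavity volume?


Formula: V_shrink = V_casting * shrinkage_pct / 100
V_shrink = 7108 cm^3 * 3.6 / 100 = 255.8880 cm^3

255.8880 cm^3


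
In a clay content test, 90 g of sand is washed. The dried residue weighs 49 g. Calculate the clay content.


Formula: Clay% = (W_total - W_washed) / W_total * 100
Clay mass = 90 - 49 = 41 g
Clay% = 41 / 90 * 100 = 45.5556%

Final answer: 45.5556%


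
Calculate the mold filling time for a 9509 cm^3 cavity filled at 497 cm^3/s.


Formula: t_fill = V_mold / Q_flow
t = 9509 cm^3 / 497 cm^3/s = 19.1328 s


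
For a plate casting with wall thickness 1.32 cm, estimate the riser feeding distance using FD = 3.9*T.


Formula: FD = 3.9 * T  (riser feeding-distance rule)
FD = 3.9 * 1.32 cm = 5.1480 cm

5.1480 cm


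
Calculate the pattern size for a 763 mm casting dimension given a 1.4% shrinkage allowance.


Formula: L_pattern = L_casting * (1 + shrinkage_rate/100)
Shrinkage factor = 1 + 1.4/100 = 1.014
L_pattern = 763 mm * 1.014 = 773.6820 mm

773.6820 mm


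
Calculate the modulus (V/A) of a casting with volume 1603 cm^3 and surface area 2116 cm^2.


Formula: Casting Modulus M = V / A
M = 1603 cm^3 / 2116 cm^2 = 0.7576 cm


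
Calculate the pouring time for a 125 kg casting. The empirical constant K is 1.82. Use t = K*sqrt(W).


Formula: t = K * sqrt(W)
sqrt(W) = sqrt(125) = 11.18034
t = 1.82 * 11.18034 = 20.3482 s


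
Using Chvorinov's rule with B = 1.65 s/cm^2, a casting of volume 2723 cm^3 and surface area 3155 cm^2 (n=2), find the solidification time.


Formula: t_s = B * (V/A)^n  (Chvorinov's rule, n=2)
Modulus M = V/A = 2723/3155 = 0.863074 cm
M^2 = 0.863074^2 = 0.744897 cm^2
t_s = 1.65 * 0.744897 = 1.2291 s

1.2291 s


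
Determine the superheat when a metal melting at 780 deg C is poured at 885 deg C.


Formula: Superheat = T_pour - T_melt
Superheat = 885 - 780 = 105 deg C

105 deg C


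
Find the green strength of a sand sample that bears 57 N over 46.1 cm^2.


Formula: Compressive Strength = Force / Area
Strength = 57 N / 46.1 cm^2 = 1.2364 N/cm^2


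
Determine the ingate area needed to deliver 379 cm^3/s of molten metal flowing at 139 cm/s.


Formula: A_ingate = Q / v  (continuity equation)
A = 379 cm^3/s / 139 cm/s = 2.7266 cm^2

Answer: 2.7266 cm^2


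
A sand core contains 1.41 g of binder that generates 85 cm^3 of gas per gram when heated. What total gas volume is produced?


Formula: V_gas = W_binder * gas_evolution_rate
V = 1.41 g * 85 cm^3/g = 119.8500 cm^3


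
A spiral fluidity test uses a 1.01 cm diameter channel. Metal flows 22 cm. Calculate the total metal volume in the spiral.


Formula: V = pi * (d/2)^2 * L  (cylinder volume)
Radius = 1.01/2 = 0.505 cm
V = pi * 0.505^2 * 22 = 17.6261 cm^3


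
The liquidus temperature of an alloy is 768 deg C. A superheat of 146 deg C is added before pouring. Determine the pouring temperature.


Formula: T_pour = T_melt + Superheat
T_pour = 768 + 146 = 914 deg C

Final answer: 914 deg C


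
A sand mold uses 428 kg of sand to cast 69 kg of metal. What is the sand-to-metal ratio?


Formula: Sand-to-Metal Ratio = W_sand / W_metal
Ratio = 428 kg / 69 kg = 6.2029

6.2029


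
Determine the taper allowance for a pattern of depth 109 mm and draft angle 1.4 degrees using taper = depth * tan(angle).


Formula: taper = depth * tan(draft_angle)
tan(1.4 deg) = 0.0244395
taper = 109 mm * 0.0244395 = 2.6639 mm

Answer: 2.6639 mm


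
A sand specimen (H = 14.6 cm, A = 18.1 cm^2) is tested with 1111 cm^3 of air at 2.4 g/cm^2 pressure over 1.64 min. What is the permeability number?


Formula: Permeability Number P = (V * H) / (p * A * t)
Numerator: V * H = 1111 * 14.6 = 16220.6
Denominator: p * A * t = 2.4 * 18.1 * 1.64 = 71.2416
P = 16220.6 / 71.2416 = 227.6844

227.6844


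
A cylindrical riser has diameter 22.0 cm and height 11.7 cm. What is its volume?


Formula: V = pi * (D/2)^2 * H  (cylinder volume)
Radius = D/2 = 22.0/2 = 11.0 cm
V = pi * 11.0^2 * 11.7 = 4447.5527 cm^3

Answer: 4447.5527 cm^3


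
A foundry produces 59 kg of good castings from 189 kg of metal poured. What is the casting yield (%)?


Formula: Casting Yield = (W_good / W_total) * 100
Yield = (59 kg / 189 kg) * 100 = 31.2169%

31.2169%


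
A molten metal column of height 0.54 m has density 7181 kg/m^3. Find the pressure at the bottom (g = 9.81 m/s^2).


Formula: P = rho * g * h
rho * g = 7181 * 9.81 = 70445.61 N/m^3
P = 70445.61 * 0.54 = 38040.6294 Pa

Answer: 38040.6294 Pa


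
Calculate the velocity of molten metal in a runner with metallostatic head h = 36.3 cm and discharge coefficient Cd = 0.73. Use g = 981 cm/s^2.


Formula: v = Cd * sqrt(2 * g * h)  (Torricelli with discharge coefficient)
2*g*h = 2 * 981 * 36.3 = 71220.6 cm^2/s^2
sqrt(71220.6) = 266.87188 cm/s
v = 0.73 * 266.87188 = 194.8165 cm/s

Final answer: 194.8165 cm/s


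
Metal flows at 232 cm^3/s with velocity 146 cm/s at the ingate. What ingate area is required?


Formula: A_ingate = Q / v  (continuity equation)
A = 232 cm^3/s / 146 cm/s = 1.5890 cm^2

Answer: 1.5890 cm^2


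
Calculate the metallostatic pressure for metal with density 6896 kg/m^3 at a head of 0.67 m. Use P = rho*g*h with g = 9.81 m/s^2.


Formula: P = rho * g * h
rho * g = 6896 * 9.81 = 67649.76 N/m^3
P = 67649.76 * 0.67 = 45325.3392 Pa

45325.3392 Pa


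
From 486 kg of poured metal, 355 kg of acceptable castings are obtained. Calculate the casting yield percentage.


Formula: Casting Yield = (W_good / W_total) * 100
Yield = (355 kg / 486 kg) * 100 = 73.0453%

Answer: 73.0453%


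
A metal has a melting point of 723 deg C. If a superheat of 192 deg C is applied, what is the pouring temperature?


Formula: T_pour = T_melt + Superheat
T_pour = 723 + 192 = 915 deg C

Final answer: 915 deg C


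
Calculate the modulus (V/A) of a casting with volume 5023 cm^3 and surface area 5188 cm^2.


Formula: Casting Modulus M = V / A
M = 5023 cm^3 / 5188 cm^2 = 0.9682 cm


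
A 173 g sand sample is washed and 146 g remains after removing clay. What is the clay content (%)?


Formula: Clay% = (W_total - W_washed) / W_total * 100
Clay mass = 173 - 146 = 27 g
Clay% = 27 / 173 * 100 = 15.6069%

Answer: 15.6069%


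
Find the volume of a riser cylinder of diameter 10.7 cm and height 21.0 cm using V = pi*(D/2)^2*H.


Formula: V = pi * (D/2)^2 * H  (cylinder volume)
Radius = D/2 = 10.7/2 = 5.35 cm
V = pi * 5.35^2 * 21.0 = 1888.3250 cm^3

1888.3250 cm^3


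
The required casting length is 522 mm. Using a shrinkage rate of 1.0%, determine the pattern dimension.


Formula: L_pattern = L_casting * (1 + shrinkage_rate/100)
Shrinkage factor = 1 + 1.0/100 = 1.01
L_pattern = 522 mm * 1.01 = 527.2200 mm

Final answer: 527.2200 mm


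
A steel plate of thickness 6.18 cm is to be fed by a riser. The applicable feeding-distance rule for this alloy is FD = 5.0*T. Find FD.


Formula: FD = 5.0 * T  (riser feeding-distance rule)
FD = 5.0 * 6.18 cm = 30.9000 cm

Answer: 30.9000 cm


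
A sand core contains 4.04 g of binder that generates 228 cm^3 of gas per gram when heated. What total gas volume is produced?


Formula: V_gas = W_binder * gas_evolution_rate
V = 4.04 g * 228 cm^3/g = 921.1200 cm^3

Answer: 921.1200 cm^3


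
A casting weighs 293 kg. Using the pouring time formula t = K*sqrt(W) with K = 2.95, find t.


Formula: t = K * sqrt(W)
sqrt(W) = sqrt(293) = 17.11724
t = 2.95 * 17.11724 = 50.4959 s


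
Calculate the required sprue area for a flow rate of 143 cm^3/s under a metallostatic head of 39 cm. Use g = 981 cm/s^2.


Formula: v = sqrt(2*g*h), A = Q/v
Velocity: v = sqrt(2 * 981 * 39) = sqrt(76518) = 276.6189 cm/s
Sprue area: A = Q / v = 143 / 276.6189 = 0.5170 cm^2

Final answer: 0.5170 cm^2


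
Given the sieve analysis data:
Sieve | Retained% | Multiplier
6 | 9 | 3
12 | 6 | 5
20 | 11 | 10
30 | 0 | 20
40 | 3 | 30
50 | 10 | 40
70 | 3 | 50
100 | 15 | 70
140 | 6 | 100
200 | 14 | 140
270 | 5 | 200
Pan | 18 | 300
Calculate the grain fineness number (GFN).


Formula: GFN = sum(pct * multiplier) / sum(pct)
sum(pct * multiplier) = 10817
sum(pct) = 100
GFN = 10817 / 100 = 108.17

108.17


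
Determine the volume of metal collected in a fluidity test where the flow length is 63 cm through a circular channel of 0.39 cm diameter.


Formula: V = pi * (d/2)^2 * L  (cylinder volume)
Radius = 0.39/2 = 0.195 cm
V = pi * 0.195^2 * 63 = 7.5259 cm^3

Answer: 7.5259 cm^3


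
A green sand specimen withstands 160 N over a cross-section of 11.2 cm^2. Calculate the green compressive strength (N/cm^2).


Formula: Compressive Strength = Force / Area
Strength = 160 N / 11.2 cm^2 = 14.2857 N/cm^2

Answer: 14.2857 N/cm^2


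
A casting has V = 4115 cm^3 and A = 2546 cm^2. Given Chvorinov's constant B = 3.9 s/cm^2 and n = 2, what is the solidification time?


Formula: t_s = B * (V/A)^n  (Chvorinov's rule, n=2)
Modulus M = V/A = 4115/2546 = 1.616261 cm
M^2 = 1.616261^2 = 2.612300 cm^2
t_s = 3.9 * 2.612300 = 10.1880 s

Answer: 10.1880 s


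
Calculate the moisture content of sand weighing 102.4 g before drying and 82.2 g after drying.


Formula: MC = (W_wet - W_dry) / W_wet * 100
Water mass = 102.4 - 82.2 = 20.2 g
MC = 20.2 / 102.4 * 100 = 19.7266%


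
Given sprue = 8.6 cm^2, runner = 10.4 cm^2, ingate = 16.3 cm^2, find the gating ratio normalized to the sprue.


Sprue:Runner:Ingate = 1 : 10.4/8.6 : 16.3/8.6 = 1:1.21:1.90

1:1.21:1.90


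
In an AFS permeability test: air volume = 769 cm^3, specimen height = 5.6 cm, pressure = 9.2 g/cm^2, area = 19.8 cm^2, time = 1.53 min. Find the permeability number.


Formula: Permeability Number P = (V * H) / (p * A * t)
Numerator: V * H = 769 * 5.6 = 4306.4
Denominator: p * A * t = 9.2 * 19.8 * 1.53 = 278.7048
P = 4306.4 / 278.7048 = 15.4515

15.4515


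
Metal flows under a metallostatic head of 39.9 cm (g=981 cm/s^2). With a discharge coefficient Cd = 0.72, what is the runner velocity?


Formula: v = Cd * sqrt(2 * g * h)  (Torricelli with discharge coefficient)
2*g*h = 2 * 981 * 39.9 = 78283.8 cm^2/s^2
sqrt(78283.8) = 279.79242 cm/s
v = 0.72 * 279.79242 = 201.4505 cm/s

Answer: 201.4505 cm/s


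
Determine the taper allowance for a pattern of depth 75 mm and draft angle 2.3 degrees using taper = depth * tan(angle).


Formula: taper = depth * tan(draft_angle)
tan(2.3 deg) = 0.0401641
taper = 75 mm * 0.0401641 = 3.0123 mm

Final answer: 3.0123 mm


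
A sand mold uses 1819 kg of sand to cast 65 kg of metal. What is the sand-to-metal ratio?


Formula: Sand-to-Metal Ratio = W_sand / W_metal
Ratio = 1819 kg / 65 kg = 27.9846

27.9846


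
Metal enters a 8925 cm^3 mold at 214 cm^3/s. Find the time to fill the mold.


Formula: t_fill = V_mold / Q_flow
t = 8925 cm^3 / 214 cm^3/s = 41.7056 s

Answer: 41.7056 s


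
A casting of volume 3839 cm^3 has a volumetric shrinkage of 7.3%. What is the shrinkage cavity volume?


Formula: V_shrink = V_casting * shrinkage_pct / 100
V_shrink = 3839 cm^3 * 7.3 / 100 = 280.2470 cm^3

Final answer: 280.2470 cm^3


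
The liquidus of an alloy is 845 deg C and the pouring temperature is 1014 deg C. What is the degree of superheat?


Formula: Superheat = T_pour - T_melt
Superheat = 1014 - 845 = 169 deg C

169 deg C


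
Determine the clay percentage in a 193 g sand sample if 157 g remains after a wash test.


Formula: Clay% = (W_total - W_washed) / W_total * 100
Clay mass = 193 - 157 = 36 g
Clay% = 36 / 193 * 100 = 18.6528%

18.6528%


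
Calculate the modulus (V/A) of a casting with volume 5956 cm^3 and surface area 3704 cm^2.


Formula: Casting Modulus M = V / A
M = 5956 cm^3 / 3704 cm^2 = 1.6080 cm

1.6080 cm


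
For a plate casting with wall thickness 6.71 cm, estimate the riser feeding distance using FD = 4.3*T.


Formula: FD = 4.3 * T  (riser feeding-distance rule)
FD = 4.3 * 6.71 cm = 28.8530 cm


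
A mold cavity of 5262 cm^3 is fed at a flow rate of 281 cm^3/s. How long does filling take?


Formula: t_fill = V_mold / Q_flow
t = 5262 cm^3 / 281 cm^3/s = 18.7260 s

Final answer: 18.7260 s


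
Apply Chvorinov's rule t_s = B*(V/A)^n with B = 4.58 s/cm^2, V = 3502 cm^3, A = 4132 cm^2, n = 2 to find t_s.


Formula: t_s = B * (V/A)^n  (Chvorinov's rule, n=2)
Modulus M = V/A = 3502/4132 = 0.847531 cm
M^2 = 0.847531^2 = 0.718309 cm^2
t_s = 4.58 * 0.718309 = 3.2899 s

Answer: 3.2899 s


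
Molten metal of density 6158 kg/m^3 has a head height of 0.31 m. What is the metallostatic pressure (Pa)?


Formula: P = rho * g * h
rho * g = 6158 * 9.81 = 60409.98 N/m^3
P = 60409.98 * 0.31 = 18727.0938 Pa

18727.0938 Pa


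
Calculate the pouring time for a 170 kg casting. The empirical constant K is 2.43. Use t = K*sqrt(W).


Formula: t = K * sqrt(W)
sqrt(W) = sqrt(170) = 13.03840
t = 2.43 * 13.03840 = 31.6833 s

31.6833 s


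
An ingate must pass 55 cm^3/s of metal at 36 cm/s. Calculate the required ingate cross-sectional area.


Formula: A_ingate = Q / v  (continuity equation)
A = 55 cm^3/s / 36 cm/s = 1.5278 cm^2


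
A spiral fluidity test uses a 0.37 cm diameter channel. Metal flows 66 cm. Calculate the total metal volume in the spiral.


Formula: V = pi * (d/2)^2 * L  (cylinder volume)
Radius = 0.37/2 = 0.185 cm
V = pi * 0.185^2 * 66 = 7.0964 cm^3

7.0964 cm^3


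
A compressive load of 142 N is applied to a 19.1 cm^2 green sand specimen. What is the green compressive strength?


Formula: Compressive Strength = Force / Area
Strength = 142 N / 19.1 cm^2 = 7.4346 N/cm^2


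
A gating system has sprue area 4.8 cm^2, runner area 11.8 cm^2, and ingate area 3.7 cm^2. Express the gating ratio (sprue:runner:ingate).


Sprue:Runner:Ingate = 1 : 11.8/4.8 : 3.7/4.8 = 1:2.46:0.77

Answer: 1:2.46:0.77


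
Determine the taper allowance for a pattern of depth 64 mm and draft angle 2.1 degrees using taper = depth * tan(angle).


Formula: taper = depth * tan(draft_angle)
tan(2.1 deg) = 0.0366683
taper = 64 mm * 0.0366683 = 2.3468 mm

Final answer: 2.3468 mm


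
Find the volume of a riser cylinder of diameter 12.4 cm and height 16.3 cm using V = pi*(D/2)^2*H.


Formula: V = pi * (D/2)^2 * H  (cylinder volume)
Radius = D/2 = 12.4/2 = 6.2 cm
V = pi * 6.2^2 * 16.3 = 1968.4340 cm^3


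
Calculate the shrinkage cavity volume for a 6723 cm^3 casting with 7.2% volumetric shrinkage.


Formula: V_shrink = V_casting * shrinkage_pct / 100
V_shrink = 6723 cm^3 * 7.2 / 100 = 484.0560 cm^3


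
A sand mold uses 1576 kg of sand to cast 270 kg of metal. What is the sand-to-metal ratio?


Formula: Sand-to-Metal Ratio = W_sand / W_metal
Ratio = 1576 kg / 270 kg = 5.8370

Final answer: 5.8370


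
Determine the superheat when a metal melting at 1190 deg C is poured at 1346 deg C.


Formula: Superheat = T_pour - T_melt
Superheat = 1346 - 1190 = 156 deg C

156 deg C


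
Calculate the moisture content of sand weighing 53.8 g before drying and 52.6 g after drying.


Formula: MC = (W_wet - W_dry) / W_wet * 100
Water mass = 53.8 - 52.6 = 1.2 g
MC = 1.2 / 53.8 * 100 = 2.2305%

Final answer: 2.2305%


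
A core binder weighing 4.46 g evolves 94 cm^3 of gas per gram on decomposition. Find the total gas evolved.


Formula: V_gas = W_binder * gas_evolution_rate
V = 4.46 g * 94 cm^3/g = 419.2400 cm^3

419.2400 cm^3


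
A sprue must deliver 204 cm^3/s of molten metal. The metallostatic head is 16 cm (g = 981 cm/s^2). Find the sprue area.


Formula: v = sqrt(2*g*h), A = Q/v
Velocity: v = sqrt(2 * 981 * 16) = sqrt(31392) = 177.1779 cm/s
Sprue area: A = Q / v = 204 / 177.1779 = 1.1514 cm^2

Final answer: 1.1514 cm^2


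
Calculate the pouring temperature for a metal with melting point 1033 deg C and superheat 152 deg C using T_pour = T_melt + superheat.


Formula: T_pour = T_melt + Superheat
T_pour = 1033 + 152 = 1185 deg C

1185 deg C


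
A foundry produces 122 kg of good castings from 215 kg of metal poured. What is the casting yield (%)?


Formula: Casting Yield = (W_good / W_total) * 100
Yield = (122 kg / 215 kg) * 100 = 56.7442%

Answer: 56.7442%


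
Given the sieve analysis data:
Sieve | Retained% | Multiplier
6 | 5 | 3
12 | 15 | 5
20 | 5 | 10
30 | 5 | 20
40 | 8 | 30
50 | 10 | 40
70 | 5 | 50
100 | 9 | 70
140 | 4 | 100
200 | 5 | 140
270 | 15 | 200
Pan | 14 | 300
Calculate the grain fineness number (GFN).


Formula: GFN = sum(pct * multiplier) / sum(pct)
sum(pct * multiplier) = 10060
sum(pct) = 100
GFN = 10060 / 100 = 100.60

Final answer: 100.60


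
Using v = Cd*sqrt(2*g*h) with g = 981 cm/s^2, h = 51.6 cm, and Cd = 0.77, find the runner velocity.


Formula: v = Cd * sqrt(2 * g * h)  (Torricelli with discharge coefficient)
2*g*h = 2 * 981 * 51.6 = 101239.2 cm^2/s^2
sqrt(101239.2) = 318.18108 cm/s
v = 0.77 * 318.18108 = 244.9994 cm/s

Final answer: 244.9994 cm/s


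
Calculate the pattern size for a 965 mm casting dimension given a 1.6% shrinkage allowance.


Formula: L_pattern = L_casting * (1 + shrinkage_rate/100)
Shrinkage factor = 1 + 1.6/100 = 1.016
L_pattern = 965 mm * 1.016 = 980.4400 mm


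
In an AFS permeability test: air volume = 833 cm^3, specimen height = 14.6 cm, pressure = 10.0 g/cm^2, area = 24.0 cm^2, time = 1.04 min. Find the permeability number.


Formula: Permeability Number P = (V * H) / (p * A * t)
Numerator: V * H = 833 * 14.6 = 12161.8
Denominator: p * A * t = 10.0 * 24.0 * 1.04 = 249.6
P = 12161.8 / 249.6 = 48.7252

48.7252


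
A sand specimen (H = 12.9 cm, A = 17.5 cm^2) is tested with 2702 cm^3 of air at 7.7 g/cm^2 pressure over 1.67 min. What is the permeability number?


Formula: Permeability Number P = (V * H) / (p * A * t)
Numerator: V * H = 2702 * 12.9 = 34855.8
Denominator: p * A * t = 7.7 * 17.5 * 1.67 = 225.0325
P = 34855.8 / 225.0325 = 154.8923

Answer: 154.8923


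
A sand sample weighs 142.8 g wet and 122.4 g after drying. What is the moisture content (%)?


Formula: MC = (W_wet - W_dry) / W_wet * 100
Water mass = 142.8 - 122.4 = 20.4 g
MC = 20.4 / 142.8 * 100 = 14.2857%

Final answer: 14.2857%


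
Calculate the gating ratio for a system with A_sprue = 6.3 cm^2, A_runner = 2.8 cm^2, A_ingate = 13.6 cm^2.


Sprue:Runner:Ingate = 1 : 2.8/6.3 : 13.6/6.3 = 1:0.44:2.16


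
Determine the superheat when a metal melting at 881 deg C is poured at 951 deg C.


Formula: Superheat = T_pour - T_melt
Superheat = 951 - 881 = 70 deg C

70 deg C


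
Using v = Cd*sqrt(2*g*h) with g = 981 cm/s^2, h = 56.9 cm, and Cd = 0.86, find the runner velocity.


Formula: v = Cd * sqrt(2 * g * h)  (Torricelli with discharge coefficient)
2*g*h = 2 * 981 * 56.9 = 111637.8 cm^2/s^2
sqrt(111637.8) = 334.12243 cm/s
v = 0.86 * 334.12243 = 287.3453 cm/s

Answer: 287.3453 cm/s


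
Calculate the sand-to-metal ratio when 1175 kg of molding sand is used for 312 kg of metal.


Formula: Sand-to-Metal Ratio = W_sand / W_metal
Ratio = 1175 kg / 312 kg = 3.7660


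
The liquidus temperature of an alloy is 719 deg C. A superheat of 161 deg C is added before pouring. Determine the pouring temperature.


Formula: T_pour = T_melt + Superheat
T_pour = 719 + 161 = 880 deg C

880 deg C


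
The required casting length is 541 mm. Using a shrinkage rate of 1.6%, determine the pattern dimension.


Formula: L_pattern = L_casting * (1 + shrinkage_rate/100)
Shrinkage factor = 1 + 1.6/100 = 1.016
L_pattern = 541 mm * 1.016 = 549.6560 mm

Answer: 549.6560 mm


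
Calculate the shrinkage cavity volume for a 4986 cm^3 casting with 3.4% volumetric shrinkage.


Formula: V_shrink = V_casting * shrinkage_pct / 100
V_shrink = 4986 cm^3 * 3.4 / 100 = 169.5240 cm^3

Answer: 169.5240 cm^3


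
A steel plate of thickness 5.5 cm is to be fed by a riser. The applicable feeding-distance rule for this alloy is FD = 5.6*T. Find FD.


Formula: FD = 5.6 * T  (riser feeding-distance rule)
FD = 5.6 * 5.5 cm = 30.8000 cm

Final answer: 30.8000 cm


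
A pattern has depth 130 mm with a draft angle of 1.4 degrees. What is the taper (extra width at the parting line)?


Formula: taper = depth * tan(draft_angle)
tan(1.4 deg) = 0.0244395
taper = 130 mm * 0.0244395 = 3.1771 mm

Final answer: 3.1771 mm


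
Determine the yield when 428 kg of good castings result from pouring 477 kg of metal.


Formula: Casting Yield = (W_good / W_total) * 100
Yield = (428 kg / 477 kg) * 100 = 89.7275%


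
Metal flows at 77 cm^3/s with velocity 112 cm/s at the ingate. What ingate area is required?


Formula: A_ingate = Q / v  (continuity equation)
A = 77 cm^3/s / 112 cm/s = 0.6875 cm^2

Final answer: 0.6875 cm^2


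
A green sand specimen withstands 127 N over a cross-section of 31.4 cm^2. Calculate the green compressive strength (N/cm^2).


Formula: Compressive Strength = Force / Area
Strength = 127 N / 31.4 cm^2 = 4.0446 N/cm^2

Answer: 4.0446 N/cm^2


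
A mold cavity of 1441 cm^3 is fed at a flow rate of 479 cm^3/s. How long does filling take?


Formula: t_fill = V_mold / Q_flow
t = 1441 cm^3 / 479 cm^3/s = 3.0084 s

Answer: 3.0084 s


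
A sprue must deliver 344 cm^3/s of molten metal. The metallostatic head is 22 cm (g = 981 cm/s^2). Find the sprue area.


Formula: v = sqrt(2*g*h), A = Q/v
Velocity: v = sqrt(2 * 981 * 22) = sqrt(43164) = 207.7595 cm/s
Sprue area: A = Q / v = 344 / 207.7595 = 1.6558 cm^2

Answer: 1.6558 cm^2


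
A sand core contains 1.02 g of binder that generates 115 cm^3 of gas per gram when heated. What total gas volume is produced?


Formula: V_gas = W_binder * gas_evolution_rate
V = 1.02 g * 115 cm^3/g = 117.3000 cm^3

Answer: 117.3000 cm^3


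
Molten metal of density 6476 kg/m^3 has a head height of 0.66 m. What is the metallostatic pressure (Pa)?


Formula: P = rho * g * h
rho * g = 6476 * 9.81 = 63529.56 N/m^3
P = 63529.56 * 0.66 = 41929.5096 Pa


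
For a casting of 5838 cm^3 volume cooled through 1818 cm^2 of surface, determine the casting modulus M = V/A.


Formula: Casting Modulus M = V / A
M = 5838 cm^3 / 1818 cm^2 = 3.2112 cm

Answer: 3.2112 cm


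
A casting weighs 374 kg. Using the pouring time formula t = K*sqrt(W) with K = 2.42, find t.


Formula: t = K * sqrt(W)
sqrt(W) = sqrt(374) = 19.33908
t = 2.42 * 19.33908 = 46.8006 s

Answer: 46.8006 s


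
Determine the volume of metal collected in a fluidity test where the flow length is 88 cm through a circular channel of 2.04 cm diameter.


Formula: V = pi * (d/2)^2 * L  (cylinder volume)
Radius = 2.04/2 = 1.02 cm
V = pi * 1.02^2 * 88 = 287.6291 cm^3

Final answer: 287.6291 cm^3


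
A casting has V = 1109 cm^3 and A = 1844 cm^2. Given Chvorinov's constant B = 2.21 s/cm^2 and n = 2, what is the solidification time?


Formula: t_s = B * (V/A)^n  (Chvorinov's rule, n=2)
Modulus M = V/A = 1109/1844 = 0.601410 cm
M^2 = 0.601410^2 = 0.361694 cm^2
t_s = 2.21 * 0.361694 = 0.7993 s


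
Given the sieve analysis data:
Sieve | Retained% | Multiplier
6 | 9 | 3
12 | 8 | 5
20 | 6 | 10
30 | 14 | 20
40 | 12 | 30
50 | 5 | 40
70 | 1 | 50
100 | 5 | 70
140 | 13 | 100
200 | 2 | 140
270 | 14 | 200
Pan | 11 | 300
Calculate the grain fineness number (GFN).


Formula: GFN = sum(pct * multiplier) / sum(pct)
sum(pct * multiplier) = 9047
sum(pct) = 100
GFN = 9047 / 100 = 90.47

90.47


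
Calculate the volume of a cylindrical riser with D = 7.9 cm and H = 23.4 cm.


Formula: V = pi * (D/2)^2 * H  (cylinder volume)
Radius = D/2 = 7.9/2 = 3.95 cm
V = pi * 3.95^2 * 23.4 = 1146.9908 cm^3

1146.9908 cm^3


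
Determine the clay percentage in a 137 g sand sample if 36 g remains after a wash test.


Formula: Clay% = (W_total - W_washed) / W_total * 100
Clay mass = 137 - 36 = 101 g
Clay% = 101 / 137 * 100 = 73.7226%

73.7226%


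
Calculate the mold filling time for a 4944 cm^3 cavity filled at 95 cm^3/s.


Formula: t_fill = V_mold / Q_flow
t = 4944 cm^3 / 95 cm^3/s = 52.0421 s


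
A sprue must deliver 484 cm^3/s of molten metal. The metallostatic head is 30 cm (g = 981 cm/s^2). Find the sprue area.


Formula: v = sqrt(2*g*h), A = Q/v
Velocity: v = sqrt(2 * 981 * 30) = sqrt(58860) = 242.6108 cm/s
Sprue area: A = Q / v = 484 / 242.6108 = 1.9950 cm^2

Answer: 1.9950 cm^2


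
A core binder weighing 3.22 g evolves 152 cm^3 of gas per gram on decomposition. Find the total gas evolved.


Formula: V_gas = W_binder * gas_evolution_rate
V = 3.22 g * 152 cm^3/g = 489.4400 cm^3

489.4400 cm^3


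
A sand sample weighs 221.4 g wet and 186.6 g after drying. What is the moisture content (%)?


Formula: MC = (W_wet - W_dry) / W_wet * 100
Water mass = 221.4 - 186.6 = 34.8 g
MC = 34.8 / 221.4 * 100 = 15.7182%

Answer: 15.7182%


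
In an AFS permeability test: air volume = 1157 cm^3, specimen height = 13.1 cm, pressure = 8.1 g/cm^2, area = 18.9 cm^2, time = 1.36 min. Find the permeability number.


Formula: Permeability Number P = (V * H) / (p * A * t)
Numerator: V * H = 1157 * 13.1 = 15156.7
Denominator: p * A * t = 8.1 * 18.9 * 1.36 = 208.2024
P = 15156.7 / 208.2024 = 72.7979

Answer: 72.7979


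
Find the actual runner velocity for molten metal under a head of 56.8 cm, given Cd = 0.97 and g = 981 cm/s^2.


Formula: v = Cd * sqrt(2 * g * h)  (Torricelli with discharge coefficient)
2*g*h = 2 * 981 * 56.8 = 111441.6 cm^2/s^2
sqrt(111441.6) = 333.82870 cm/s
v = 0.97 * 333.82870 = 323.8138 cm/s


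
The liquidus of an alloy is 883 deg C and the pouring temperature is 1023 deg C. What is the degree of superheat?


Formula: Superheat = T_pour - T_melt
Superheat = 1023 - 883 = 140 deg C

Final answer: 140 deg C


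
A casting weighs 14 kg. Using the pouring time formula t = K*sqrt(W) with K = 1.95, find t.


Formula: t = K * sqrt(W)
sqrt(W) = sqrt(14) = 3.74166
t = 1.95 * 3.74166 = 7.2962 s

7.2962 s


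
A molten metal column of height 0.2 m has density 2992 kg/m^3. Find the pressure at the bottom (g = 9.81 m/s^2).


Formula: P = rho * g * h
rho * g = 2992 * 9.81 = 29351.52 N/m^3
P = 29351.52 * 0.2 = 5870.3040 Pa

5870.3040 Pa


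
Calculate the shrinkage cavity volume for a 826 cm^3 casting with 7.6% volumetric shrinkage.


Formula: V_shrink = V_casting * shrinkage_pct / 100
V_shrink = 826 cm^3 * 7.6 / 100 = 62.7760 cm^3


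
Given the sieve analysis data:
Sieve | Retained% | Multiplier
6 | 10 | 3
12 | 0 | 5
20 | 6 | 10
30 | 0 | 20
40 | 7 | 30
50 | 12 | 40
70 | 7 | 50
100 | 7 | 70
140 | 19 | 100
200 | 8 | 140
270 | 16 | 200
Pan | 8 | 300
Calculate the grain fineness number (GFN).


Formula: GFN = sum(pct * multiplier) / sum(pct)
sum(pct * multiplier) = 10240
sum(pct) = 100
GFN = 10240 / 100 = 102.40

102.40


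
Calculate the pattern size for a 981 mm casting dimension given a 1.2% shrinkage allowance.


Formula: L_pattern = L_casting * (1 + shrinkage_rate/100)
Shrinkage factor = 1 + 1.2/100 = 1.012
L_pattern = 981 mm * 1.012 = 992.7720 mm

Answer: 992.7720 mm


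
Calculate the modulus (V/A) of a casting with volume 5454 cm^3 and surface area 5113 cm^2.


Formula: Casting Modulus M = V / A
M = 5454 cm^3 / 5113 cm^2 = 1.0667 cm

Final answer: 1.0667 cm


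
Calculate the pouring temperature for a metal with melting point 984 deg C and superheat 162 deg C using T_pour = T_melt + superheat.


Formula: T_pour = T_melt + Superheat
T_pour = 984 + 162 = 1146 deg C

Answer: 1146 deg C


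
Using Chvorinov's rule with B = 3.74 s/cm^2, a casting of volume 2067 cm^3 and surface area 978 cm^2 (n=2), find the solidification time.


Formula: t_s = B * (V/A)^n  (Chvorinov's rule, n=2)
Modulus M = V/A = 2067/978 = 2.113497 cm
M^2 = 2.113497^2 = 4.466870 cm^2
t_s = 3.74 * 4.466870 = 16.7061 s


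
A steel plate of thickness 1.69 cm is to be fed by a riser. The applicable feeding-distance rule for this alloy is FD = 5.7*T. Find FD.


Formula: FD = 5.7 * T  (riser feeding-distance rule)
FD = 5.7 * 1.69 cm = 9.6330 cm

Final answer: 9.6330 cm


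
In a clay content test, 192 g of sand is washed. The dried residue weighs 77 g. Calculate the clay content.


Formula: Clay% = (W_total - W_washed) / W_total * 100
Clay mass = 192 - 77 = 115 g
Clay% = 115 / 192 * 100 = 59.8958%

Final answer: 59.8958%


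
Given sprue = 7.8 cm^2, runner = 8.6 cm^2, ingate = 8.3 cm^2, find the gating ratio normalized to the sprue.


Sprue:Runner:Ingate = 1 : 8.6/7.8 : 8.3/7.8 = 1:1.10:1.06

1:1.10:1.06


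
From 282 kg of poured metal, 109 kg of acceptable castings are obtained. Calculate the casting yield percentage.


Formula: Casting Yield = (W_good / W_total) * 100
Yield = (109 kg / 282 kg) * 100 = 38.6525%

38.6525%


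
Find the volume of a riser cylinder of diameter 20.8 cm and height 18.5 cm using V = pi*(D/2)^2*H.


Formula: V = pi * (D/2)^2 * H  (cylinder volume)
Radius = D/2 = 20.8/2 = 10.4 cm
V = pi * 10.4^2 * 18.5 = 6286.2012 cm^3

6286.2012 cm^3


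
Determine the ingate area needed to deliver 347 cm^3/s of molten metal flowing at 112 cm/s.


Formula: A_ingate = Q / v  (continuity equation)
A = 347 cm^3/s / 112 cm/s = 3.0982 cm^2

Final answer: 3.0982 cm^2


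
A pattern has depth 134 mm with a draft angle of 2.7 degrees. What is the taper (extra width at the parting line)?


Formula: taper = depth * tan(draft_angle)
tan(2.7 deg) = 0.0471588
taper = 134 mm * 0.0471588 = 6.3193 mm

6.3193 mm


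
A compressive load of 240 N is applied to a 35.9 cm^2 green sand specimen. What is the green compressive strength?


Formula: Compressive Strength = Force / Area
Strength = 240 N / 35.9 cm^2 = 6.6852 N/cm^2


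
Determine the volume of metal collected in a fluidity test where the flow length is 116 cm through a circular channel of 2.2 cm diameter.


Formula: V = pi * (d/2)^2 * L  (cylinder volume)
Radius = 2.2/2 = 1.1 cm
V = pi * 1.1^2 * 116 = 440.9539 cm^3

Final answer: 440.9539 cm^3


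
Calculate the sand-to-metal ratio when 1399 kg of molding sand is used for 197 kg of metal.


Formula: Sand-to-Metal Ratio = W_sand / W_metal
Ratio = 1399 kg / 197 kg = 7.1015


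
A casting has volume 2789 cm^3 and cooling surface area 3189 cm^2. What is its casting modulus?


Formula: Casting Modulus M = V / A
M = 2789 cm^3 / 3189 cm^2 = 0.8746 cm

0.8746 cm


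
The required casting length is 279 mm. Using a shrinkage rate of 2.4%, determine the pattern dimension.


Formula: L_pattern = L_casting * (1 + shrinkage_rate/100)
Shrinkage factor = 1 + 2.4/100 = 1.024
L_pattern = 279 mm * 1.024 = 285.6960 mm

Final answer: 285.6960 mm


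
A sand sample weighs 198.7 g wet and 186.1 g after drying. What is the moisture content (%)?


Formula: MC = (W_wet - W_dry) / W_wet * 100
Water mass = 198.7 - 186.1 = 12.6 g
MC = 12.6 / 198.7 * 100 = 6.3412%

Final answer: 6.3412%


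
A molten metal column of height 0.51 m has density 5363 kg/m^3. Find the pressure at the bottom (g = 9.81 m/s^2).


Formula: P = rho * g * h
rho * g = 5363 * 9.81 = 52611.03 N/m^3
P = 52611.03 * 0.51 = 26831.6253 Pa

Final answer: 26831.6253 Pa


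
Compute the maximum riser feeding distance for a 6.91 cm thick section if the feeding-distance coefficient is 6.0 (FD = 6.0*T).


Formula: FD = 6.0 * T  (riser feeding-distance rule)
FD = 6.0 * 6.91 cm = 41.4600 cm

41.4600 cm


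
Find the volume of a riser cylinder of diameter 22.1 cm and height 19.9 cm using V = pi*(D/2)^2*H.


Formula: V = pi * (D/2)^2 * H  (cylinder volume)
Radius = D/2 = 22.1/2 = 11.05 cm
V = pi * 11.05^2 * 19.9 = 7633.5667 cm^3


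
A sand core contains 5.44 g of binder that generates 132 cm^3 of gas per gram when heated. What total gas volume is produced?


Formula: V_gas = W_binder * gas_evolution_rate
V = 5.44 g * 132 cm^3/g = 718.0800 cm^3

Final answer: 718.0800 cm^3


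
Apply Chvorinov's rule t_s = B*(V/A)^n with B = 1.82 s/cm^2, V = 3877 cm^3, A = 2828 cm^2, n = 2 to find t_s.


Formula: t_s = B * (V/A)^n  (Chvorinov's rule, n=2)
Modulus M = V/A = 3877/2828 = 1.370934 cm
M^2 = 1.370934^2 = 1.879460 cm^2
t_s = 1.82 * 1.879460 = 3.4206 s


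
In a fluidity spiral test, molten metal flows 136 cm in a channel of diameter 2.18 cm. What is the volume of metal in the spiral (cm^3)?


Formula: V = pi * (d/2)^2 * L  (cylinder volume)
Radius = 2.18/2 = 1.09 cm
V = pi * 1.09^2 * 136 = 507.6236 cm^3

Final answer: 507.6236 cm^3


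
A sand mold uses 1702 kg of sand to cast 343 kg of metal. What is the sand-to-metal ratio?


Formula: Sand-to-Metal Ratio = W_sand / W_metal
Ratio = 1702 kg / 343 kg = 4.9621

4.9621


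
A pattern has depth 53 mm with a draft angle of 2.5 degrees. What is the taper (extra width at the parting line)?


Formula: taper = depth * tan(draft_angle)
tan(2.5 deg) = 0.0436609
taper = 53 mm * 0.0436609 = 2.3140 mm

Answer: 2.3140 mm


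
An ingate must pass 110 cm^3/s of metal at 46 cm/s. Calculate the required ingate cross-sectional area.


Formula: A_ingate = Q / v  (continuity equation)
A = 110 cm^3/s / 46 cm/s = 2.3913 cm^2

Answer: 2.3913 cm^2


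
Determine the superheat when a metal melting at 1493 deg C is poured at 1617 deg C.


Formula: Superheat = T_pour - T_melt
Superheat = 1617 - 1493 = 124 deg C


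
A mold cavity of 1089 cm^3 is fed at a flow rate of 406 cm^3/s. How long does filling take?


Formula: t_fill = V_mold / Q_flow
t = 1089 cm^3 / 406 cm^3/s = 2.6823 s

Answer: 2.6823 s


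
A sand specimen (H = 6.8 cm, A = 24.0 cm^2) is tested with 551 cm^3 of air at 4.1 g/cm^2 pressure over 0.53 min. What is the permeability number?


Formula: Permeability Number P = (V * H) / (p * A * t)
Numerator: V * H = 551 * 6.8 = 3746.8
Denominator: p * A * t = 4.1 * 24.0 * 0.53 = 52.152
P = 3746.8 / 52.152 = 71.8438


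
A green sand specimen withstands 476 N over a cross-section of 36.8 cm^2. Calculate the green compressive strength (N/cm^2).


Formula: Compressive Strength = Force / Area
Strength = 476 N / 36.8 cm^2 = 12.9348 N/cm^2


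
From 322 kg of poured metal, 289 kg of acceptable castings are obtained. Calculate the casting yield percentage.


Formula: Casting Yield = (W_good / W_total) * 100
Yield = (289 kg / 322 kg) * 100 = 89.7516%

Answer: 89.7516%


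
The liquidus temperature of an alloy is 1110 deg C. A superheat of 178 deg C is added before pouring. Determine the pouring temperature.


Formula: T_pour = T_melt + Superheat
T_pour = 1110 + 178 = 1288 deg C

1288 deg C


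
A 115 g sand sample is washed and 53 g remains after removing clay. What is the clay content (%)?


Formula: Clay% = (W_total - W_washed) / W_total * 100
Clay mass = 115 - 53 = 62 g
Clay% = 62 / 115 * 100 = 53.9130%


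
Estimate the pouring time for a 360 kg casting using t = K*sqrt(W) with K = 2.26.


Formula: t = K * sqrt(W)
sqrt(W) = sqrt(360) = 18.97367
t = 2.26 * 18.97367 = 42.8805 s

42.8805 s


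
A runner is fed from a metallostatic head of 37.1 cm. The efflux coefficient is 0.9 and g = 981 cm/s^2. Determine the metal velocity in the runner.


Formula: v = Cd * sqrt(2 * g * h)  (Torricelli with discharge coefficient)
2*g*h = 2 * 981 * 37.1 = 72790.2 cm^2/s^2
sqrt(72790.2) = 269.79659 cm/s
v = 0.9 * 269.79659 = 242.8169 cm/s


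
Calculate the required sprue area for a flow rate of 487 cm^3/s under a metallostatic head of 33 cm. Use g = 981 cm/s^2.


Formula: v = sqrt(2*g*h), A = Q/v
Velocity: v = sqrt(2 * 981 * 33) = sqrt(64746) = 254.4524 cm/s
Sprue area: A = Q / v = 487 / 254.4524 = 1.9139 cm^2

Final answer: 1.9139 cm^2


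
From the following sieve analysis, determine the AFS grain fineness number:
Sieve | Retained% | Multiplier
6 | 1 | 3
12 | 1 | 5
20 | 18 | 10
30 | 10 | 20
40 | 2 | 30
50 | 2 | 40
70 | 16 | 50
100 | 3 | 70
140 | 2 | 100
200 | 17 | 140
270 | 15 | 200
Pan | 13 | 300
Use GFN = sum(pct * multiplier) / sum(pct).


Formula: GFN = sum(pct * multiplier) / sum(pct)
sum(pct * multiplier) = 11018
sum(pct) = 100
GFN = 11018 / 100 = 110.18

Answer: 110.18


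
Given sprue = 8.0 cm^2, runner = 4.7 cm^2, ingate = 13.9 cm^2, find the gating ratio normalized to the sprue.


Sprue:Runner:Ingate = 1 : 4.7/8.0 : 13.9/8.0 = 1:0.59:1.74

Final answer: 1:0.59:1.74


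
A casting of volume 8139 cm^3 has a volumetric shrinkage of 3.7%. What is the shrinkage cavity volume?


Formula: V_shrink = V_casting * shrinkage_pct / 100
V_shrink = 8139 cm^3 * 3.7 / 100 = 301.1430 cm^3

Final answer: 301.1430 cm^3


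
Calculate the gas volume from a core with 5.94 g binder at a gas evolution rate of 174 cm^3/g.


Formula: V_gas = W_binder * gas_evolution_rate
V = 5.94 g * 174 cm^3/g = 1033.5600 cm^3

Answer: 1033.5600 cm^3


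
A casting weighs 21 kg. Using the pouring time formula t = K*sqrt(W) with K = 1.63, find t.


Formula: t = K * sqrt(W)
sqrt(W) = sqrt(21) = 4.58258
t = 1.63 * 4.58258 = 7.4696 s

Final answer: 7.4696 s


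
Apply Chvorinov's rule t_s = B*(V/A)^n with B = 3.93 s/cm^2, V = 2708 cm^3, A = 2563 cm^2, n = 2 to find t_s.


Formula: t_s = B * (V/A)^n  (Chvorinov's rule, n=2)
Modulus M = V/A = 2708/2563 = 1.056574 cm
M^2 = 1.056574^2 = 1.116349 cm^2
t_s = 3.93 * 1.116349 = 4.3873 s

4.3873 s


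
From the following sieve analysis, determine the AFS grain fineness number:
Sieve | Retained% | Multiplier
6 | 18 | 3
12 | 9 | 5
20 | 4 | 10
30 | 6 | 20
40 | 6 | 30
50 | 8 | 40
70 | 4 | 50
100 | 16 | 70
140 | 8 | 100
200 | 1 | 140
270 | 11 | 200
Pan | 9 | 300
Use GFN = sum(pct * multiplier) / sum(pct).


Formula: GFN = sum(pct * multiplier) / sum(pct)
sum(pct * multiplier) = 7919
sum(pct) = 100
GFN = 7919 / 100 = 79.19

79.19


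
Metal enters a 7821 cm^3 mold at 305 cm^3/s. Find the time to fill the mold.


Formula: t_fill = V_mold / Q_flow
t = 7821 cm^3 / 305 cm^3/s = 25.6426 s

Final answer: 25.6426 s


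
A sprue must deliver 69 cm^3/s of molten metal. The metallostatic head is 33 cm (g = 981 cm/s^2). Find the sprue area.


Formula: v = sqrt(2*g*h), A = Q/v
Velocity: v = sqrt(2 * 981 * 33) = sqrt(64746) = 254.4524 cm/s
Sprue area: A = Q / v = 69 / 254.4524 = 0.2712 cm^2


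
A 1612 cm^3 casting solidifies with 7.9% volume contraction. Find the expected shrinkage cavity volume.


Formula: V_shrink = V_casting * shrinkage_pct / 100
V_shrink = 1612 cm^3 * 7.9 / 100 = 127.3480 cm^3

127.3480 cm^3


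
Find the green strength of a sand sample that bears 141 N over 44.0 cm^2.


Formula: Compressive Strength = Force / Area
Strength = 141 N / 44.0 cm^2 = 3.2045 N/cm^2


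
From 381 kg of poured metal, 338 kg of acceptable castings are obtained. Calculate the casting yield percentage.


Formula: Casting Yield = (W_good / W_total) * 100
Yield = (338 kg / 381 kg) * 100 = 88.7139%

Final answer: 88.7139%


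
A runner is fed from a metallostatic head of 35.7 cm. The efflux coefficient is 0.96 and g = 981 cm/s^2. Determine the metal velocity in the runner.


Formula: v = Cd * sqrt(2 * g * h)  (Torricelli with discharge coefficient)
2*g*h = 2 * 981 * 35.7 = 70043.4 cm^2/s^2
sqrt(70043.4) = 264.65714 cm/s
v = 0.96 * 264.65714 = 254.0709 cm/s

Answer: 254.0709 cm/s


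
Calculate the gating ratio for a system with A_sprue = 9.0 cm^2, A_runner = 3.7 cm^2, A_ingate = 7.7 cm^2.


Sprue:Runner:Ingate = 1 : 3.7/9.0 : 7.7/9.0 = 1:0.41:0.86


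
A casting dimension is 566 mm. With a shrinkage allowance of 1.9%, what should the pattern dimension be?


Formula: L_pattern = L_casting * (1 + shrinkage_rate/100)
Shrinkage factor = 1 + 1.9/100 = 1.019
L_pattern = 566 mm * 1.019 = 576.7540 mm

Answer: 576.7540 mm
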